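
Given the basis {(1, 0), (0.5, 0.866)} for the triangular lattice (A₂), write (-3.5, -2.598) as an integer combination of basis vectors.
-2b₁ - 3b₂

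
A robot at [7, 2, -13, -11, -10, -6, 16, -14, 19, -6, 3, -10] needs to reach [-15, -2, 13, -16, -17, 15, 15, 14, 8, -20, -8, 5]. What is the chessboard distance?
28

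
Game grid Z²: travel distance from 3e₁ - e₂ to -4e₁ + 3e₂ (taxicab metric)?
11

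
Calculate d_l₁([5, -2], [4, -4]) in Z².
3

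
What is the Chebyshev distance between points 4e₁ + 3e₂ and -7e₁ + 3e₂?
11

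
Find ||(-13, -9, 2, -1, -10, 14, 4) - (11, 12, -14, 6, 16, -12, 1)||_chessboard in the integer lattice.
26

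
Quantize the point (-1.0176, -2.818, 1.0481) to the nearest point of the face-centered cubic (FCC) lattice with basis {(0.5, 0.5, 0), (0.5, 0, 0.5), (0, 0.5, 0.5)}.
(-1, -3, 1)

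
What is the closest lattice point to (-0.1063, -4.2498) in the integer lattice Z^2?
(0, -4)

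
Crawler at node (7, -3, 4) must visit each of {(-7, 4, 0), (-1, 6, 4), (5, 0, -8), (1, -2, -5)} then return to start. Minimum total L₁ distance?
74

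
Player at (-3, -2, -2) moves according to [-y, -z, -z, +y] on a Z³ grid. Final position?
(-3, -2, -4)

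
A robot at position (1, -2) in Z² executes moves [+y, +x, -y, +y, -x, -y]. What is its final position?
(1, -2)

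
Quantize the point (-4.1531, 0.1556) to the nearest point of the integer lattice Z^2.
(-4, 0)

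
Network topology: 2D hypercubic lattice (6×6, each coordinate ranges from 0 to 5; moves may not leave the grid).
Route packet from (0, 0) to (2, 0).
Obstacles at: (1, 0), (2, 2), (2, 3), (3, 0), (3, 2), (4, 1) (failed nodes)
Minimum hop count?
4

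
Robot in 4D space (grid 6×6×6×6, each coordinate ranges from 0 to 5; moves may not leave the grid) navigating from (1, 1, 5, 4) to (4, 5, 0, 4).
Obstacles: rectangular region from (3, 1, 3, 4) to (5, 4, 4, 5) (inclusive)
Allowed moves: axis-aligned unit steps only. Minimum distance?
12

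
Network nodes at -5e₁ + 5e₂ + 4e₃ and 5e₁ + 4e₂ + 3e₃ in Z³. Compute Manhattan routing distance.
12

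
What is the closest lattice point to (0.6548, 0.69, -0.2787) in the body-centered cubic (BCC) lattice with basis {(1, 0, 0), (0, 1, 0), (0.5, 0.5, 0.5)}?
(0.5, 0.5, -0.5)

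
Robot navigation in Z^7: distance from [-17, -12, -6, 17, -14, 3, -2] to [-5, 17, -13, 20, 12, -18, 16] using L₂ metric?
49.8397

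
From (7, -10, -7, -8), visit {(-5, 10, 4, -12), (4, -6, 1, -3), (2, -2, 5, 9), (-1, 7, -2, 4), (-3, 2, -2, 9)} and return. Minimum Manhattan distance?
146
(one optimal route: (7, -10, -7, -8) → (-5, 10, 4, -12) → (-1, 7, -2, 4) → (-3, 2, -2, 9) → (2, -2, 5, 9) → (4, -6, 1, -3) → (7, -10, -7, -8))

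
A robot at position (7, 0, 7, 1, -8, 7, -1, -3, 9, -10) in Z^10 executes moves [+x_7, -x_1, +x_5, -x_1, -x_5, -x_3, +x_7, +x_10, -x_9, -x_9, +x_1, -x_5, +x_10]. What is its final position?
(6, 0, 6, 1, -9, 7, 1, -3, 7, -8)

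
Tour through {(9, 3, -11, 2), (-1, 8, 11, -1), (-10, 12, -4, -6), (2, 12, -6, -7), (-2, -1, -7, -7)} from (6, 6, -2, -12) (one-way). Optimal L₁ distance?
123
(one optimal route: (6, 6, -2, -12) → (9, 3, -11, 2) → (-2, -1, -7, -7) → (2, 12, -6, -7) → (-10, 12, -4, -6) → (-1, 8, 11, -1))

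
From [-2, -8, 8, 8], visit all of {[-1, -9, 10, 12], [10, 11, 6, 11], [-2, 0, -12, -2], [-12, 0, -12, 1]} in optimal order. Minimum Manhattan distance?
111
(one optimal route: (-2, -8, 8, 8) → (-1, -9, 10, 12) → (10, 11, 6, 11) → (-2, 0, -12, -2) → (-12, 0, -12, 1))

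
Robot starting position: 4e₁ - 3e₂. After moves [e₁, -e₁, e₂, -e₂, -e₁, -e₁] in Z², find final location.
(2, -3)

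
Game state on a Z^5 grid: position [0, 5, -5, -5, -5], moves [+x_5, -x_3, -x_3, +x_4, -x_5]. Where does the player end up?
(0, 5, -7, -4, -5)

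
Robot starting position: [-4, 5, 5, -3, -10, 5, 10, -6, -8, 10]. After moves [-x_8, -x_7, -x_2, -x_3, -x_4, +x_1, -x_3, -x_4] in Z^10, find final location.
(-3, 4, 3, -5, -10, 5, 9, -7, -8, 10)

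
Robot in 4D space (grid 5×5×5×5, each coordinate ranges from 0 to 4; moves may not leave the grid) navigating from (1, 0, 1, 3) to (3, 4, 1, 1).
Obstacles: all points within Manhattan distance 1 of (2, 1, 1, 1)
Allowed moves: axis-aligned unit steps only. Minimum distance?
8
(one shortest path: (1, 0, 1, 3) → (2, 0, 1, 3) → (3, 0, 1, 3) → (3, 1, 1, 3) → (3, 2, 1, 3) → (3, 3, 1, 3) → (3, 4, 1, 3) → (3, 4, 1, 2) → (3, 4, 1, 1))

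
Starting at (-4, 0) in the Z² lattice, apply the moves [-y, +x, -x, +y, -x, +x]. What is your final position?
(-4, 0)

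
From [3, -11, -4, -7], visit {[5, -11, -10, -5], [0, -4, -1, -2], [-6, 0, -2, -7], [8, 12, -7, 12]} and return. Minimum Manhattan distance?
138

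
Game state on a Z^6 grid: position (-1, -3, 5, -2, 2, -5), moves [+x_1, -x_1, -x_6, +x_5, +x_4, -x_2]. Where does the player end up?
(-1, -4, 5, -1, 3, -6)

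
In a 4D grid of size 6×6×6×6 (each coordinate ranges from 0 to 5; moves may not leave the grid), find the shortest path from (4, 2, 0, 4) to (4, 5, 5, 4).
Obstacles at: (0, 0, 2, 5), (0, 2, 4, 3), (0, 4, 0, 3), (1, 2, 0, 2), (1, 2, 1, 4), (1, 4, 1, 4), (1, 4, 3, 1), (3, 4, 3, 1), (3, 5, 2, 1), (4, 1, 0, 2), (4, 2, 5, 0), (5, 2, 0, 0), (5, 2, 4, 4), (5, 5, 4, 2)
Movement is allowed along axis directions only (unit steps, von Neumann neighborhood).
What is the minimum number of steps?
8
(one shortest path: (4, 2, 0, 4) → (4, 3, 0, 4) → (4, 4, 0, 4) → (4, 5, 0, 4) → (4, 5, 1, 4) → (4, 5, 2, 4) → (4, 5, 3, 4) → (4, 5, 4, 4) → (4, 5, 5, 4))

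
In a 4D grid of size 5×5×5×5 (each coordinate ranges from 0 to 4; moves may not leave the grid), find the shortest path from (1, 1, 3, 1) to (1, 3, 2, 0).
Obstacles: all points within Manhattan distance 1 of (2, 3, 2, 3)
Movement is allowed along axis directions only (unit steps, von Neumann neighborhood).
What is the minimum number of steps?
4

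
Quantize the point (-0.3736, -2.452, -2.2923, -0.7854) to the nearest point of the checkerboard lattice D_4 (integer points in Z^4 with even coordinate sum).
(0, -3, -2, -1)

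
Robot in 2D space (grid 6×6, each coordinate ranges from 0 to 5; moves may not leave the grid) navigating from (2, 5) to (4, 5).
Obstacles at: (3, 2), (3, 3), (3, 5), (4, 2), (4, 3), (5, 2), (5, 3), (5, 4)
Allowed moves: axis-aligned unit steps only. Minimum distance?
4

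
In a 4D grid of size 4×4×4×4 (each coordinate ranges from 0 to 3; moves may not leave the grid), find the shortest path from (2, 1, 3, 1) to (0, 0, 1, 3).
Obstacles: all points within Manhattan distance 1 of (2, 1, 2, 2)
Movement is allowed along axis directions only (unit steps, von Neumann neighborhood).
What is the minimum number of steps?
7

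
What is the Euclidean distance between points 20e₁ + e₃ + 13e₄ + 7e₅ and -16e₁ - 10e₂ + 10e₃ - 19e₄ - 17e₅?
55.4707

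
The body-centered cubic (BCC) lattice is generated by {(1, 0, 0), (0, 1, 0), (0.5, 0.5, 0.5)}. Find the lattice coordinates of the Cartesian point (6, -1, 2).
4b₁ - 3b₂ + 4b₃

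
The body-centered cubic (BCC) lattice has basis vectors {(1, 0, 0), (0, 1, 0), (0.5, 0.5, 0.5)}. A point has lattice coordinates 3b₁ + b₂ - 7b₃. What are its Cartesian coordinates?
(-0.5, -2.5, -3.5)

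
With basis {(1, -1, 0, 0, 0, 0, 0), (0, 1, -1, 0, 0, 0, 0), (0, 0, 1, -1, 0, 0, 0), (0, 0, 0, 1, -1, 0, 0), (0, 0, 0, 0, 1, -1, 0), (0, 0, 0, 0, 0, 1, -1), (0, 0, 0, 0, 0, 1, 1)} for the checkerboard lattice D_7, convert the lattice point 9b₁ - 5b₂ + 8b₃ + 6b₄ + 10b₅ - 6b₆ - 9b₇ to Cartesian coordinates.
(9, -14, 13, -2, 4, -25, -3)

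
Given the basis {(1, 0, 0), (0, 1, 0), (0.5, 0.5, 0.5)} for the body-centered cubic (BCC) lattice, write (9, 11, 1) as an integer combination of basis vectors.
8b₁ + 10b₂ + 2b₃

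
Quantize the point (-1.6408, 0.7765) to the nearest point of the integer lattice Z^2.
(-2, 1)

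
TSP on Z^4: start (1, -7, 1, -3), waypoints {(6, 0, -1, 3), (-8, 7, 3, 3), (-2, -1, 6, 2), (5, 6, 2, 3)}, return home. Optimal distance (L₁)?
82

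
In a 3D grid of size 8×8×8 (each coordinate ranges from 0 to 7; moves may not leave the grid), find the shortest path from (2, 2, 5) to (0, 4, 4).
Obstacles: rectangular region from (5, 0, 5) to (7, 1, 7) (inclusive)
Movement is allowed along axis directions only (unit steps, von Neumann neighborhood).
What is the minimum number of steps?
5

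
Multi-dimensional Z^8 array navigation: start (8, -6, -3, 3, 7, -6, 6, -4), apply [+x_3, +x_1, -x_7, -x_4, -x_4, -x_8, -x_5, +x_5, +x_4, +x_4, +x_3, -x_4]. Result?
(9, -6, -1, 2, 7, -6, 5, -5)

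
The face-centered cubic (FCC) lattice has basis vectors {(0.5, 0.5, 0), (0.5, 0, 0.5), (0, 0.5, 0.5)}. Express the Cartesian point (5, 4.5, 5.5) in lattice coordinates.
4b₁ + 6b₂ + 5b₃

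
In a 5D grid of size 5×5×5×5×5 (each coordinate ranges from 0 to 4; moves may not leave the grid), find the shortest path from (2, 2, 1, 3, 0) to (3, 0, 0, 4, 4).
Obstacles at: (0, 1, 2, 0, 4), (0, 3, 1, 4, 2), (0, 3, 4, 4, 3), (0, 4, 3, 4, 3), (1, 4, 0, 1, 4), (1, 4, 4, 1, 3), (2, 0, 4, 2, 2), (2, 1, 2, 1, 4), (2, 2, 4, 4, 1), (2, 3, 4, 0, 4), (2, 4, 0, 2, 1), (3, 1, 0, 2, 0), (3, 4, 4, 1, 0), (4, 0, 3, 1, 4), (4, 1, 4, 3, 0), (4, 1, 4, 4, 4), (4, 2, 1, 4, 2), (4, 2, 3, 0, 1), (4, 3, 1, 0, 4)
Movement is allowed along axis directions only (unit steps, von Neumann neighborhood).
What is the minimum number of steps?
9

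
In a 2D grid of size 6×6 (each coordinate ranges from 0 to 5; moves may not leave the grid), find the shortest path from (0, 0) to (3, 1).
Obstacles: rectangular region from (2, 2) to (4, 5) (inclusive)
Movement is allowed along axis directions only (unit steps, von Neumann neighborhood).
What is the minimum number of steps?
4
(one shortest path: (0, 0) → (1, 0) → (2, 0) → (3, 0) → (3, 1))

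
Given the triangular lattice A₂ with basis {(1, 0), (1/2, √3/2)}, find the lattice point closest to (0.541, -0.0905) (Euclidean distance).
(1, 0)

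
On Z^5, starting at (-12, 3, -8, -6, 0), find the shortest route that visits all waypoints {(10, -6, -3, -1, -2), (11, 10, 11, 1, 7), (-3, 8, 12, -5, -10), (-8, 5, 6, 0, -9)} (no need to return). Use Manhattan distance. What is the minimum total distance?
137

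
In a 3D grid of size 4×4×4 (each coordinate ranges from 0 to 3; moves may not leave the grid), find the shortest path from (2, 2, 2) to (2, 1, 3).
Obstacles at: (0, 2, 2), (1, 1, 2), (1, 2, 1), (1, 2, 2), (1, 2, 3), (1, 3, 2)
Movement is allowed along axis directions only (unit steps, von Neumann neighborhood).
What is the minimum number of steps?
2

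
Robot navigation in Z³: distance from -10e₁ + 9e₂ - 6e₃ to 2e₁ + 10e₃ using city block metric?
37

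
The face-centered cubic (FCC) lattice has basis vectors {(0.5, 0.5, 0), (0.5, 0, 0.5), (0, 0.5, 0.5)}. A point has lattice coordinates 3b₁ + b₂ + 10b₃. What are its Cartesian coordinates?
(2, 6.5, 5.5)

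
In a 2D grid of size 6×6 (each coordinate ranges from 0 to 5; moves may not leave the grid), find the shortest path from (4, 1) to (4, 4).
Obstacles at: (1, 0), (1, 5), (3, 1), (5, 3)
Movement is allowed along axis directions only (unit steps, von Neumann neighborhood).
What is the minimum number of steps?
3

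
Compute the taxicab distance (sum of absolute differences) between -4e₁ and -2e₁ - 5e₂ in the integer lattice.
7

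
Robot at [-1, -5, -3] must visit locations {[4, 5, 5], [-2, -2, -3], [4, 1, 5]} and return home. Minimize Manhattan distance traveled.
48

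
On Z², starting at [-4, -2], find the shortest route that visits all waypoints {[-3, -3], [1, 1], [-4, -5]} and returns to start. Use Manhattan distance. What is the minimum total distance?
22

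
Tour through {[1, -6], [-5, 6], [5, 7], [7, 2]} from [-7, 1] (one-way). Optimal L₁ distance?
39
(one optimal route: (-7, 1) → (-5, 6) → (5, 7) → (7, 2) → (1, -6))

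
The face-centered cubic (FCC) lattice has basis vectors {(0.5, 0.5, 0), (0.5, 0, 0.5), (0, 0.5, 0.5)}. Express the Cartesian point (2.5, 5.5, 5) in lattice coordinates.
3b₁ + 2b₂ + 8b₃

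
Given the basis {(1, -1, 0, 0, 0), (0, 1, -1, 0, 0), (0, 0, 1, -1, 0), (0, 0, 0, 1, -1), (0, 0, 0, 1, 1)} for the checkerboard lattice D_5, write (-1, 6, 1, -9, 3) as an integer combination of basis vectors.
-b₁ + 5b₂ + 6b₃ - 3b₄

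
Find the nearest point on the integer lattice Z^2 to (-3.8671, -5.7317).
(-4, -6)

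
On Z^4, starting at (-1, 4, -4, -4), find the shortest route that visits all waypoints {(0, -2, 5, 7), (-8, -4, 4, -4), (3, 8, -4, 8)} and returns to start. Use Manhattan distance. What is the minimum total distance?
88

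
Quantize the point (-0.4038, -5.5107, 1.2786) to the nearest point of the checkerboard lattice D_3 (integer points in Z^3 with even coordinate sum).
(0, -5, 1)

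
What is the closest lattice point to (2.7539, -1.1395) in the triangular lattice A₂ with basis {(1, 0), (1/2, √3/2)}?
(2.5, -0.866)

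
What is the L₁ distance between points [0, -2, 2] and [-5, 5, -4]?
18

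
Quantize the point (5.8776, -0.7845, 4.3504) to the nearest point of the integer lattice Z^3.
(6, -1, 4)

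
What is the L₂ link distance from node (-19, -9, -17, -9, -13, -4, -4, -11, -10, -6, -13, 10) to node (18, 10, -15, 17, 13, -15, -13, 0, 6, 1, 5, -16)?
68.6586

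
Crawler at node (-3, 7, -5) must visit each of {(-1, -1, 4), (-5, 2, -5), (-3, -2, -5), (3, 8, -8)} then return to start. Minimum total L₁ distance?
60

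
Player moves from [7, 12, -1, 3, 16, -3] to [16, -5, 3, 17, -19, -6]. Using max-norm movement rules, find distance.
35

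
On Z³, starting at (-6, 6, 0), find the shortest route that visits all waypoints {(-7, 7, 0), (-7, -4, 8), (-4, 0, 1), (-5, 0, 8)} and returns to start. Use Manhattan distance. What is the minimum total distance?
44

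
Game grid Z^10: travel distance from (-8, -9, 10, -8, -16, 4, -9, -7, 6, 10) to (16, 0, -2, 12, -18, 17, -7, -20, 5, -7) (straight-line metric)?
42.8602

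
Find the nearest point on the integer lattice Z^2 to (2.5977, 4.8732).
(3, 5)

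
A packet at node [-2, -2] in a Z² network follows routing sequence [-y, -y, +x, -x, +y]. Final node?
(-2, -3)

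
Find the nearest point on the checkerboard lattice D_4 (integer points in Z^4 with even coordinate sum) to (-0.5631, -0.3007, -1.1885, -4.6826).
(0, 0, -1, -5)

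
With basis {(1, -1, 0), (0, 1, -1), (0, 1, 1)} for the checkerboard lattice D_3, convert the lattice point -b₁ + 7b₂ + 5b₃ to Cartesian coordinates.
(-1, 13, -2)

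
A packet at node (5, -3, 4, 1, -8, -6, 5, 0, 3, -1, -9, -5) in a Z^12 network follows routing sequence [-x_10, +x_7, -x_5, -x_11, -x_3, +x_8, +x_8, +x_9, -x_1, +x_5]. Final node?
(4, -3, 3, 1, -8, -6, 6, 2, 4, -2, -10, -5)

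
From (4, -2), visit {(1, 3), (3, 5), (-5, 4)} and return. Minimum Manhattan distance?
32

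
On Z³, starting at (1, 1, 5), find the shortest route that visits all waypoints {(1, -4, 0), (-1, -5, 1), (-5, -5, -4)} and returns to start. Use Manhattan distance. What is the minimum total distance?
42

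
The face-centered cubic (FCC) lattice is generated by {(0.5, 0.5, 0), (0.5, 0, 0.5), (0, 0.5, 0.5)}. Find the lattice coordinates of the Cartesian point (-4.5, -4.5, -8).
-b₁ - 8b₂ - 8b₃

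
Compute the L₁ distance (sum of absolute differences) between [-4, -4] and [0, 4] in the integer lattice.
12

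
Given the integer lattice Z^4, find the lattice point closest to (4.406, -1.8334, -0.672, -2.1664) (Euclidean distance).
(4, -2, -1, -2)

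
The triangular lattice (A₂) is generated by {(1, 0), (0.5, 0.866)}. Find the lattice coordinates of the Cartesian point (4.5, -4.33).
7b₁ - 5b₂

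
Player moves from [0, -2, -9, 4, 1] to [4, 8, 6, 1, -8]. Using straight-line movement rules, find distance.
20.7605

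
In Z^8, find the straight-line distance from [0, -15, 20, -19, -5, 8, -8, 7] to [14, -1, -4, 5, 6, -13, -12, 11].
46.2385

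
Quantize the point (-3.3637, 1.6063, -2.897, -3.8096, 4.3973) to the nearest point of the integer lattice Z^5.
(-3, 2, -3, -4, 4)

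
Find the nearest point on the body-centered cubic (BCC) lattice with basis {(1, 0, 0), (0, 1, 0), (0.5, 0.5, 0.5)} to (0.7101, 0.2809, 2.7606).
(0.5, 0.5, 2.5)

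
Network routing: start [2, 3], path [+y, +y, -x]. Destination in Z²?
(1, 5)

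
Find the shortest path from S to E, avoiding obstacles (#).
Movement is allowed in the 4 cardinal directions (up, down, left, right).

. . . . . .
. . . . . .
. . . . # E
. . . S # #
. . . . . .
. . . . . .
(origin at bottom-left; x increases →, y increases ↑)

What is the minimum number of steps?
5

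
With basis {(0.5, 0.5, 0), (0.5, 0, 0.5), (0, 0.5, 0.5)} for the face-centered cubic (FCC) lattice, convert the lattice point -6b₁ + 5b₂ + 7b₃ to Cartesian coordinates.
(-0.5, 0.5, 6)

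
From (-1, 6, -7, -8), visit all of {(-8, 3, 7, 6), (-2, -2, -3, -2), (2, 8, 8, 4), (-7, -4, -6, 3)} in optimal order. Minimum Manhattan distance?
76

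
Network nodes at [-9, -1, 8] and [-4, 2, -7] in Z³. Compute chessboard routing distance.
15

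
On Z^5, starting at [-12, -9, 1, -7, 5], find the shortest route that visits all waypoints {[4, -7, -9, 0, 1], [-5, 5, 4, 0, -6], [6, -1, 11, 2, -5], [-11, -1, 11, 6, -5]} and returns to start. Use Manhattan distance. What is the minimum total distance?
164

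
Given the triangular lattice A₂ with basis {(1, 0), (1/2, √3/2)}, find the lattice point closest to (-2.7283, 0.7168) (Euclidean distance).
(-2.5, 0.866)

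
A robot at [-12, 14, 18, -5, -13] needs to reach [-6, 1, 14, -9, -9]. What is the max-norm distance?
13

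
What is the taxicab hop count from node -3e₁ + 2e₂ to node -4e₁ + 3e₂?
2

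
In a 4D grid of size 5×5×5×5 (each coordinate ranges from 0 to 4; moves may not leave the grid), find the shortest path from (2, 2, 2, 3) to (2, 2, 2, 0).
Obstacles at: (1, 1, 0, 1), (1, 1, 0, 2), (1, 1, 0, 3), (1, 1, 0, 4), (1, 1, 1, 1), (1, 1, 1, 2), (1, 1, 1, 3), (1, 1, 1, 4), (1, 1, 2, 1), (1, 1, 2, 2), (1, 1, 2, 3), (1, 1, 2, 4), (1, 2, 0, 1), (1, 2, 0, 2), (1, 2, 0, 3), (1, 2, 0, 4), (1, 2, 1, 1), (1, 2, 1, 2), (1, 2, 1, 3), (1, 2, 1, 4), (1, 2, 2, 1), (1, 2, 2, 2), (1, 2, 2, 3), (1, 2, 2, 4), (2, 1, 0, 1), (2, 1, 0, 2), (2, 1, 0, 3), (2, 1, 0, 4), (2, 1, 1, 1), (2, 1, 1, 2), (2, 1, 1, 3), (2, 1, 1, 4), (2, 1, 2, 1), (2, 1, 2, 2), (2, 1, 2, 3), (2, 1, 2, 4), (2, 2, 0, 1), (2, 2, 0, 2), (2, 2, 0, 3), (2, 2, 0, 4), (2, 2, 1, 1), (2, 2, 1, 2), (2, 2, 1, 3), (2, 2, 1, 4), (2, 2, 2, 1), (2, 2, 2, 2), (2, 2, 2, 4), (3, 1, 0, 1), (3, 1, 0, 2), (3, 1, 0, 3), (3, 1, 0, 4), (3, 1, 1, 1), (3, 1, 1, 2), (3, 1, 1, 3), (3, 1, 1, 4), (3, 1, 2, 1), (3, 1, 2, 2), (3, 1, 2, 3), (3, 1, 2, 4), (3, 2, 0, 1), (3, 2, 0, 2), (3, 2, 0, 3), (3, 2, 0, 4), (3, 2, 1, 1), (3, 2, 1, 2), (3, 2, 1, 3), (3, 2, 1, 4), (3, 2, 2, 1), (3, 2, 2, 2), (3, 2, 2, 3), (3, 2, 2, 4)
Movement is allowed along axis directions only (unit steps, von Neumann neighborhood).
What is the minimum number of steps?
5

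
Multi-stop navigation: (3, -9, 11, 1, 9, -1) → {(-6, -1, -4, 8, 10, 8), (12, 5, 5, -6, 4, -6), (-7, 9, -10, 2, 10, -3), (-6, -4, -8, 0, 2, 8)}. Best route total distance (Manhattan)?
158
(one optimal route: (3, -9, 11, 1, 9, -1) → (12, 5, 5, -6, 4, -6) → (-7, 9, -10, 2, 10, -3) → (-6, -1, -4, 8, 10, 8) → (-6, -4, -8, 0, 2, 8))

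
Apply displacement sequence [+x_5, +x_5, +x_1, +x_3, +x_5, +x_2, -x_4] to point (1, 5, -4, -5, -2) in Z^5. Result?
(2, 6, -3, -6, 1)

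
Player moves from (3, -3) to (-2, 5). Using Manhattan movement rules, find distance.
13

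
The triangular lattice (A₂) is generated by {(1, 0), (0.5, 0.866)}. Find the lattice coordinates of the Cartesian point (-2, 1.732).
-3b₁ + 2b₂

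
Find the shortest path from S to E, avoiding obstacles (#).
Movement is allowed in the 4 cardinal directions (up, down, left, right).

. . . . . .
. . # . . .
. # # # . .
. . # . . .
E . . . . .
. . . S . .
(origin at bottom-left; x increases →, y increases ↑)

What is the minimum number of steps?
4
(one shortest path: (3, 0) → (2, 0) → (1, 0) → (0, 0) → (0, 1))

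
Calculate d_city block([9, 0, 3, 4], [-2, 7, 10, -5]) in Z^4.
34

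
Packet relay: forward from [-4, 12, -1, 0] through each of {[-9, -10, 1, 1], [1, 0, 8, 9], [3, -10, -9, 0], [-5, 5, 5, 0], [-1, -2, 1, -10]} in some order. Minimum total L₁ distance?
117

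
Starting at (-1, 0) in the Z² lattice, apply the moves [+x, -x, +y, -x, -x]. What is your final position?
(-3, 1)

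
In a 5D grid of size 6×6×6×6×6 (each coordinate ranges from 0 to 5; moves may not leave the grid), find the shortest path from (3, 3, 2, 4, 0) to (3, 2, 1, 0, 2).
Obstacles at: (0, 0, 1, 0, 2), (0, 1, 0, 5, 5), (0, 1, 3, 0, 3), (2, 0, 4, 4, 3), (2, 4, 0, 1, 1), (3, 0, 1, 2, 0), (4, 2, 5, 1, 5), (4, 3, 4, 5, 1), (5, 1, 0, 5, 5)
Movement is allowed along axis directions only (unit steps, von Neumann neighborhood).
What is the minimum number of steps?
8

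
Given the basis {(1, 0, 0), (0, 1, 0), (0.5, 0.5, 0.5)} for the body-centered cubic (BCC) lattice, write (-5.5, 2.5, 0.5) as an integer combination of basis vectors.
-6b₁ + 2b₂ + b₃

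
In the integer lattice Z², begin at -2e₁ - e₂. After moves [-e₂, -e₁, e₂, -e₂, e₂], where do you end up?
(-3, -1)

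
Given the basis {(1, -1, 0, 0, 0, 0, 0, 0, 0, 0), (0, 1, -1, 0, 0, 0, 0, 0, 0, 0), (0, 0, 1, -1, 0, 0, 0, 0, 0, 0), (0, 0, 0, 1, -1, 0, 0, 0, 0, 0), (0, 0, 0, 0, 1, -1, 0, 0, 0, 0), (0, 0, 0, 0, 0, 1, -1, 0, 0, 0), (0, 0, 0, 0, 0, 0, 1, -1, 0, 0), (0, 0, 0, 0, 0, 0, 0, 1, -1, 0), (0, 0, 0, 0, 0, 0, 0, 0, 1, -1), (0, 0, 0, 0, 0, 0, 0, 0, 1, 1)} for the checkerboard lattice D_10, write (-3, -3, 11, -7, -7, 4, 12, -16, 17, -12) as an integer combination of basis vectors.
-3b₁ - 6b₂ + 5b₃ - 2b₄ - 9b₅ - 5b₆ + 7b₇ - 9b₈ + 10b₉ - 2b₁₀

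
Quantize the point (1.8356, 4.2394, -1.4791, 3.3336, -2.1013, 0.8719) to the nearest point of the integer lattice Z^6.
(2, 4, -1, 3, -2, 1)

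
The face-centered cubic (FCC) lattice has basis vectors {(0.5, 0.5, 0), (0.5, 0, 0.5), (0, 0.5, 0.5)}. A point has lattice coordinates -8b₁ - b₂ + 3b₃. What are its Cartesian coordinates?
(-4.5, -2.5, 1)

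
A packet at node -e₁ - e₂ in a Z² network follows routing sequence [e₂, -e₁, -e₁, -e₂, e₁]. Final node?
(-2, -1)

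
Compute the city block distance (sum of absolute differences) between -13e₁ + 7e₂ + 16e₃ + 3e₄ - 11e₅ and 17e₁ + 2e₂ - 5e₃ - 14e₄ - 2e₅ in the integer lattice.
82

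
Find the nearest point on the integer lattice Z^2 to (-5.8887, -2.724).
(-6, -3)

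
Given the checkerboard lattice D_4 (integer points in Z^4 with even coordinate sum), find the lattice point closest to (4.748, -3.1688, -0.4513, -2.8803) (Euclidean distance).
(5, -3, -1, -3)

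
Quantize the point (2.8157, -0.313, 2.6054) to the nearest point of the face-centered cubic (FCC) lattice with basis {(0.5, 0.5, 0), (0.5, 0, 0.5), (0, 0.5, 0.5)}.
(3, -0.5, 2.5)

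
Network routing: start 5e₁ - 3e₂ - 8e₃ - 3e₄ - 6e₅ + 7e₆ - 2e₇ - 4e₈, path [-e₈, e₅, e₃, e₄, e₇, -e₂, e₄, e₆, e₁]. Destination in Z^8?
(6, -4, -7, -1, -5, 8, -1, -5)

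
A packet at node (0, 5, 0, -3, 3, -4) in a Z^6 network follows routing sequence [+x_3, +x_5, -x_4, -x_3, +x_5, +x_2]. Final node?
(0, 6, 0, -4, 5, -4)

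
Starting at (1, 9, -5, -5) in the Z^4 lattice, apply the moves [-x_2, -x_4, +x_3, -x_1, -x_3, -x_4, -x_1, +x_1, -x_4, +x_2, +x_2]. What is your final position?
(0, 10, -5, -8)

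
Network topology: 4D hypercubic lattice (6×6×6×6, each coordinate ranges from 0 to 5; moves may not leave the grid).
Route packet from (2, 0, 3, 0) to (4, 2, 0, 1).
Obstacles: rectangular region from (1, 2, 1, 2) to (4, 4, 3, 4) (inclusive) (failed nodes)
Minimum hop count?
8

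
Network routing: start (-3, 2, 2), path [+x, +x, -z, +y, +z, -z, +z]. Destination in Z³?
(-1, 3, 2)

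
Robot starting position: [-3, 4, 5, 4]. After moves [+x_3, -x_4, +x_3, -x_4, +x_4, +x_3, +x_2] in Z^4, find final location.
(-3, 5, 8, 3)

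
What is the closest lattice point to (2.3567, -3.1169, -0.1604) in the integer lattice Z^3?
(2, -3, 0)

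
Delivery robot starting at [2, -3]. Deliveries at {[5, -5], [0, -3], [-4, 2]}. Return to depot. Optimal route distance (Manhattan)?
32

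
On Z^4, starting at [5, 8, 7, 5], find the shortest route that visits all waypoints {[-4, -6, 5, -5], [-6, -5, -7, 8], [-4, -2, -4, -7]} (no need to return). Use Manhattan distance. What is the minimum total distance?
73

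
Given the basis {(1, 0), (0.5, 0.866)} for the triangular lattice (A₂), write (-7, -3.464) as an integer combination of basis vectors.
-5b₁ - 4b₂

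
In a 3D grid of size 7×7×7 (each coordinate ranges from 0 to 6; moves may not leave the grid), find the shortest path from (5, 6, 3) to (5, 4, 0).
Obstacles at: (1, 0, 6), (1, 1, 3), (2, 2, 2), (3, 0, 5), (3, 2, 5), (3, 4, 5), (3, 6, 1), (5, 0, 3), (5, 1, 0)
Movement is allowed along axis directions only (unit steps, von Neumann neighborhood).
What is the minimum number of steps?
5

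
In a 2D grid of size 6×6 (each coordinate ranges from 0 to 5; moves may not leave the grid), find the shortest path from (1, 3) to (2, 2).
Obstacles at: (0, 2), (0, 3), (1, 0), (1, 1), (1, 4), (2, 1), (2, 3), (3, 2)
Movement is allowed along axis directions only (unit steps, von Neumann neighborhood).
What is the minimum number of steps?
2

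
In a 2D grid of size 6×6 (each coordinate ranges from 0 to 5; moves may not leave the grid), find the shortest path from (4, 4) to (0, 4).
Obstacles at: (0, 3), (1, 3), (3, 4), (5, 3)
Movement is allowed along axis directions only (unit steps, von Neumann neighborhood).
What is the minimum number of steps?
6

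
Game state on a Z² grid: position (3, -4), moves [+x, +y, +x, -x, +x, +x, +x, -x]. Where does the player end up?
(6, -3)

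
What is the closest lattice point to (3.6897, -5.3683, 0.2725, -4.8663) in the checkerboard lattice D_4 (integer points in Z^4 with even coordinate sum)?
(4, -5, 0, -5)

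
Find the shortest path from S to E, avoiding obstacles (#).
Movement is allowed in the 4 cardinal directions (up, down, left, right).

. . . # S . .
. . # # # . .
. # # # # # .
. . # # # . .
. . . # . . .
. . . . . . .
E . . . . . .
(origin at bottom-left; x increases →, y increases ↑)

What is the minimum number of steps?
14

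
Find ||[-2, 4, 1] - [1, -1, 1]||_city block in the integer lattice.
8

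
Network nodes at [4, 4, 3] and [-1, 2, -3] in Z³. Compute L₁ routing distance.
13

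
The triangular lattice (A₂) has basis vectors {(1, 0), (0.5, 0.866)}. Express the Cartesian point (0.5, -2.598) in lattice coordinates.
2b₁ - 3b₂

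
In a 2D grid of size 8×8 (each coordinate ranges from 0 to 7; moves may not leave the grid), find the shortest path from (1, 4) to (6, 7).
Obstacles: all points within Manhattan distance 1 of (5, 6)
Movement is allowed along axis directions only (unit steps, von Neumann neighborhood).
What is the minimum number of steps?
10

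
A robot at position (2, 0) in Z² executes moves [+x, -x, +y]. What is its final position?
(2, 1)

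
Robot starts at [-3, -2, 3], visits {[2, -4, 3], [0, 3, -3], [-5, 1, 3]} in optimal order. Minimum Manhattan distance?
32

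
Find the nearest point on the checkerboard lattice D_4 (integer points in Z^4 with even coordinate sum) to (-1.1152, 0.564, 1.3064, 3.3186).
(-1, 1, 1, 3)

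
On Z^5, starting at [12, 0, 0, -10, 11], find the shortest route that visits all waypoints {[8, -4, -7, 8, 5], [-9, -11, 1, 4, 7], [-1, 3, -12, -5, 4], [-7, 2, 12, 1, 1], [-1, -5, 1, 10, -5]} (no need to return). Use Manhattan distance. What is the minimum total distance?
172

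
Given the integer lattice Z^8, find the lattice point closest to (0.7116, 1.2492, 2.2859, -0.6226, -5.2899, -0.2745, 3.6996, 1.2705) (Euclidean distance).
(1, 1, 2, -1, -5, 0, 4, 1)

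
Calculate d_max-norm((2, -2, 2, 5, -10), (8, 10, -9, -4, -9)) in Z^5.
12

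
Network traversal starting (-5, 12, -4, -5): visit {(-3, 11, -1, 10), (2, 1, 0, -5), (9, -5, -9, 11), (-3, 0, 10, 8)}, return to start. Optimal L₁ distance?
144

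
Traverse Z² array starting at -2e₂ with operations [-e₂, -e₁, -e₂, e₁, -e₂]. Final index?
(0, -5)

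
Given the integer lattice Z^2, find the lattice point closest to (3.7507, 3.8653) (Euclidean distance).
(4, 4)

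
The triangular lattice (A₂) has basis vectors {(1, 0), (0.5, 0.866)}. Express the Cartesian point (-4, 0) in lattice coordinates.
-4b₁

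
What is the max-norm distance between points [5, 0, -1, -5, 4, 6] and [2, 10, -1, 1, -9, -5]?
13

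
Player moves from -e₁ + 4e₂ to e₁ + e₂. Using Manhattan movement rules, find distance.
5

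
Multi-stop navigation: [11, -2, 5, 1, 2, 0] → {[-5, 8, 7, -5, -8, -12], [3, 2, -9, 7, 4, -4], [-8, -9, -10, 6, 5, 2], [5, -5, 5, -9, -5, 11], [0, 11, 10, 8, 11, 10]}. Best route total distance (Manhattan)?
241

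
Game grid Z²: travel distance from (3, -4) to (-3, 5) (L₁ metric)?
15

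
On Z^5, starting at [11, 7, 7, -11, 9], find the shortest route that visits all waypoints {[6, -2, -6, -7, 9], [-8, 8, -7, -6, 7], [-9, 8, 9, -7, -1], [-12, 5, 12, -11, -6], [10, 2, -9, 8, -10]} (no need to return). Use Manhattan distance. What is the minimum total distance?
162
(one optimal route: (11, 7, 7, -11, 9) → (-12, 5, 12, -11, -6) → (-9, 8, 9, -7, -1) → (-8, 8, -7, -6, 7) → (6, -2, -6, -7, 9) → (10, 2, -9, 8, -10))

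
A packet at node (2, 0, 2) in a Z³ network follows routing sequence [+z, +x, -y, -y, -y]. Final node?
(3, -3, 3)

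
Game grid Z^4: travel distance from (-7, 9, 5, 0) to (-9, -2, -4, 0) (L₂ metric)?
14.3527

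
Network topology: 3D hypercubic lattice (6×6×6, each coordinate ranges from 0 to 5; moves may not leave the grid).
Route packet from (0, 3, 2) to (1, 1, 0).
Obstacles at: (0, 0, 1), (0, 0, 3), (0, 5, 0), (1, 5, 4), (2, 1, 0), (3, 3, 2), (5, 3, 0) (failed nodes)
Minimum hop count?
5
(one shortest path: (0, 3, 2) → (1, 3, 2) → (1, 2, 2) → (1, 1, 2) → (1, 1, 1) → (1, 1, 0))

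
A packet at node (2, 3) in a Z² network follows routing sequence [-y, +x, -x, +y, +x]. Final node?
(3, 3)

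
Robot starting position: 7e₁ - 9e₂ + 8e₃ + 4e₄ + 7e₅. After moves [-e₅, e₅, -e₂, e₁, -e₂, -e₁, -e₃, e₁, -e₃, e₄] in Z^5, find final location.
(8, -11, 6, 5, 7)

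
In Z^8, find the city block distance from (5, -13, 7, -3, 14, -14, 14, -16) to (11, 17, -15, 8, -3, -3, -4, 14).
145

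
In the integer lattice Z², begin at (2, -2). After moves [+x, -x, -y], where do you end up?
(2, -3)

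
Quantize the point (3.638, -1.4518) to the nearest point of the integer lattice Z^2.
(4, -1)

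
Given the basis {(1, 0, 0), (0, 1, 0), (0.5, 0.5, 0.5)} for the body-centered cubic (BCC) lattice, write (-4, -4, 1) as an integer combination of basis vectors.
-5b₁ - 5b₂ + 2b₃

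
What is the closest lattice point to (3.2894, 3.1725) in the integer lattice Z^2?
(3, 3)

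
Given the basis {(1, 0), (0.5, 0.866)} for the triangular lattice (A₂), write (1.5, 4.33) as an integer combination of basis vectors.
-b₁ + 5b₂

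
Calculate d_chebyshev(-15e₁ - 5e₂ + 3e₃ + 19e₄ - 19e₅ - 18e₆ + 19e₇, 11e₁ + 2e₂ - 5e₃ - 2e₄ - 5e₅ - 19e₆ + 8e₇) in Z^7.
26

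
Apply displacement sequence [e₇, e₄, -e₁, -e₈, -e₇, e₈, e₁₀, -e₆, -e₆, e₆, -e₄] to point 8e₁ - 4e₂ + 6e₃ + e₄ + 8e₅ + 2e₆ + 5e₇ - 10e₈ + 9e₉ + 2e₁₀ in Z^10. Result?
(7, -4, 6, 1, 8, 1, 5, -10, 9, 3)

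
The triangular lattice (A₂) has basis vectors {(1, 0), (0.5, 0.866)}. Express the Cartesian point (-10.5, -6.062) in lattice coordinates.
-7b₁ - 7b₂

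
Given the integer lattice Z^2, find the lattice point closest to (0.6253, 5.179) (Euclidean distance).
(1, 5)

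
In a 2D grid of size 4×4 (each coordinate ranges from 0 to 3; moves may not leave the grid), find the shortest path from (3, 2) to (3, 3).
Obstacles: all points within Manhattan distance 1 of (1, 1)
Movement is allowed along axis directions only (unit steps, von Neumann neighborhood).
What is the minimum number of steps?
1
(one shortest path: (3, 2) → (3, 3))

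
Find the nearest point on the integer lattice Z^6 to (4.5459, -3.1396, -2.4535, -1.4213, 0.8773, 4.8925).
(5, -3, -2, -1, 1, 5)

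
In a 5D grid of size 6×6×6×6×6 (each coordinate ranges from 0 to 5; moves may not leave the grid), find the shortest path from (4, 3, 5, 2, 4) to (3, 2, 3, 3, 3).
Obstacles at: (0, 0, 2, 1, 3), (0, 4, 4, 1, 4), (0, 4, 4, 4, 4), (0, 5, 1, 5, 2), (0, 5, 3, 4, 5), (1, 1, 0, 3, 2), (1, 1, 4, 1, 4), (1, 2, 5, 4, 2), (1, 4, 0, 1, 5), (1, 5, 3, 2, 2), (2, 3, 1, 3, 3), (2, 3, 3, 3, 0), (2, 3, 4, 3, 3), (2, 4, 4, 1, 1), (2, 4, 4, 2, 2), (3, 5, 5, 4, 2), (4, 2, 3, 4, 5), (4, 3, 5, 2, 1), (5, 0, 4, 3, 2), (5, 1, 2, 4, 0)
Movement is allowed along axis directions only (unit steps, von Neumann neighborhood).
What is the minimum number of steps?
6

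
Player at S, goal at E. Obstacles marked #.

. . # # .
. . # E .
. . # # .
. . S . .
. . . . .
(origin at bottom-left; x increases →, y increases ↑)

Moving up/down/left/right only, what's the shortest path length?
5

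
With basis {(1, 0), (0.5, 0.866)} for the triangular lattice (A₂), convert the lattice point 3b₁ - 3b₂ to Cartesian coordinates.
(1.5, -2.598)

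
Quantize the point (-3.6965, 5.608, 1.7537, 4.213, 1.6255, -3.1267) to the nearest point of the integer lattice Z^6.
(-4, 6, 2, 4, 2, -3)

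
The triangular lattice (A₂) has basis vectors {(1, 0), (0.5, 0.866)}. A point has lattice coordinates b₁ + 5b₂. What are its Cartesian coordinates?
(3.5, 4.33)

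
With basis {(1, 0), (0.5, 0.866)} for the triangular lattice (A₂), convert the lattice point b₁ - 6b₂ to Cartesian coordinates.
(-2, -5.196)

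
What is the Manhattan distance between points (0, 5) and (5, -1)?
11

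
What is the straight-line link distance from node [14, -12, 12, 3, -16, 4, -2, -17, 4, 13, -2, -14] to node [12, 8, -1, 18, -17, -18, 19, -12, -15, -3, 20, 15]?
60.7536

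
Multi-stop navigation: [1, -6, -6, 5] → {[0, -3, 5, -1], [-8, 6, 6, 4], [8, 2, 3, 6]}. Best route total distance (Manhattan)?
68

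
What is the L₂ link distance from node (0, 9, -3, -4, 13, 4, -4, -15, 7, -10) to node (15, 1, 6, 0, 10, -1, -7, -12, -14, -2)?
30.7083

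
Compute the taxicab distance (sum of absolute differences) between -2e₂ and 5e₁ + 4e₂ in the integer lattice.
11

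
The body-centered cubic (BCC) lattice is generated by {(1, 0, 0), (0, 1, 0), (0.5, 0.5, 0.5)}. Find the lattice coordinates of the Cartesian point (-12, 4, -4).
-8b₁ + 8b₂ - 8b₃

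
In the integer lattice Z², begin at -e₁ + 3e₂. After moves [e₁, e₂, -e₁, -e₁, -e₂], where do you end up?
(-2, 3)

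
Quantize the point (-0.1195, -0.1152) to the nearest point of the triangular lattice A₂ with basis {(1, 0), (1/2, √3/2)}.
(0, 0)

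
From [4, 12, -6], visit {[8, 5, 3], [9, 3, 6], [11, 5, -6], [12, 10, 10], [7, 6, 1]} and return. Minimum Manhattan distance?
76
(one optimal route: (4, 12, -6) → (11, 5, -6) → (12, 10, 10) → (9, 3, 6) → (8, 5, 3) → (7, 6, 1) → (4, 12, -6))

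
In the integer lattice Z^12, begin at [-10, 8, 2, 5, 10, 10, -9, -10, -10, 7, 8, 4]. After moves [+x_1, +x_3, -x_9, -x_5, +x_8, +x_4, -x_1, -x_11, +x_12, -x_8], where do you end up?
(-10, 8, 3, 6, 9, 10, -9, -10, -11, 7, 7, 5)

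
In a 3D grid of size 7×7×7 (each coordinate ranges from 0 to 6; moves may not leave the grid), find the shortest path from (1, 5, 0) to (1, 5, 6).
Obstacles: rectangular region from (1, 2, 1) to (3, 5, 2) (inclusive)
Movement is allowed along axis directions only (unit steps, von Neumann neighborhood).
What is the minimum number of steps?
8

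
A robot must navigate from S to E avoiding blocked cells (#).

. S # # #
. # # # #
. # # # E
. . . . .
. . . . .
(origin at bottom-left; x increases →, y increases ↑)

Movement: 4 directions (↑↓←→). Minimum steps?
9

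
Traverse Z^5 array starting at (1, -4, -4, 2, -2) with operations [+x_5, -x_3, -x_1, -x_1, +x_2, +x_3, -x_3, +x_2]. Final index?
(-1, -2, -5, 2, -1)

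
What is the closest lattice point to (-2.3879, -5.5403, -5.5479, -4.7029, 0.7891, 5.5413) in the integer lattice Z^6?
(-2, -6, -6, -5, 1, 6)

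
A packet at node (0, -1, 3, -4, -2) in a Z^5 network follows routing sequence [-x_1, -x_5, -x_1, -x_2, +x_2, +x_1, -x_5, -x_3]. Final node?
(-1, -1, 2, -4, -4)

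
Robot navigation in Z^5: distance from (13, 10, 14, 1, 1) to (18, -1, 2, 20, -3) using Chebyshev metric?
19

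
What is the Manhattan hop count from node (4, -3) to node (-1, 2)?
10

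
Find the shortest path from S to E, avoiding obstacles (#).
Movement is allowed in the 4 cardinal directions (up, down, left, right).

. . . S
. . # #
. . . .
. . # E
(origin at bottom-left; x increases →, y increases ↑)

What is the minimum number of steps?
7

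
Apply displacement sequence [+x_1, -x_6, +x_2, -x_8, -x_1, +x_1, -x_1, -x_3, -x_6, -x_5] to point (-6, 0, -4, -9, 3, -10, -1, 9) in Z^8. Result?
(-6, 1, -5, -9, 2, -12, -1, 8)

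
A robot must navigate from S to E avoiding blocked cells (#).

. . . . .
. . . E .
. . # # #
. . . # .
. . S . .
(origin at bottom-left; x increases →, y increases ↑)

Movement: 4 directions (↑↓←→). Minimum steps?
6
(one shortest path: (2, 0) → (1, 0) → (1, 1) → (1, 2) → (1, 3) → (2, 3) → (3, 3))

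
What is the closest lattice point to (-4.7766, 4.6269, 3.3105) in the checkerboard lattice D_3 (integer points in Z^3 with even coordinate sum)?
(-5, 4, 3)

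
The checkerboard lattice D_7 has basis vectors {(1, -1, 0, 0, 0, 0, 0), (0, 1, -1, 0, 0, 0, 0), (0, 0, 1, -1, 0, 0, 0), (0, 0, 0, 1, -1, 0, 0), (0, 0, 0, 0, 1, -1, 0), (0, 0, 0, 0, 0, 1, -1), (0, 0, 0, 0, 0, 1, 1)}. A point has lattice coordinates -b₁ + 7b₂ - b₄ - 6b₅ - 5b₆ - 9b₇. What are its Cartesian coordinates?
(-1, 8, -7, -1, -5, -8, -4)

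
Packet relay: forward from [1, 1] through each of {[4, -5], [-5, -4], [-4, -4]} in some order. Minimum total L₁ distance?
19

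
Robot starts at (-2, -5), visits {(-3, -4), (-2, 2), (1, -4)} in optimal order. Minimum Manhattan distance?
15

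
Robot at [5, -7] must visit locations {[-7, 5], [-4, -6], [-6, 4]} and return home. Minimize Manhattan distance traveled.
48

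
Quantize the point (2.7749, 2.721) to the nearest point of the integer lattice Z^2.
(3, 3)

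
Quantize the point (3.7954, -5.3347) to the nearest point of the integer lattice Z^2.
(4, -5)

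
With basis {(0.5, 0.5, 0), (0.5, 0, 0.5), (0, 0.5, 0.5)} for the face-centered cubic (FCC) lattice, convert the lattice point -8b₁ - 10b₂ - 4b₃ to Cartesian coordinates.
(-9, -6, -7)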